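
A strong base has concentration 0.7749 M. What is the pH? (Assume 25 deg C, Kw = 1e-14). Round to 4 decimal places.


A strong base dissociates completely, so [OH-] equals the given concentration.
pOH = -log10([OH-]) = -log10(0.7749) = 0.110754
pH = 14 - pOH = 14 - 0.110754
pH = 13.889246, rounded to 4 dp:

13.8892


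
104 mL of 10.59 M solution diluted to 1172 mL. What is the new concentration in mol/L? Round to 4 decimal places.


Dilution: M1*V1 = M2*V2, solve for M2.
M2 = M1*V1 / V2
M2 = 10.59 * 104 / 1172
M2 = 1101.36 / 1172
M2 = 0.93972696 mol/L, rounded to 4 dp:

0.9397 mol/L


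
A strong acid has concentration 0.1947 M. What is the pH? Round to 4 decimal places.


A strong acid dissociates completely, so [H+] equals the given concentration.
pH = -log10([H+]) = -log10(0.1947)
pH = 0.71063405, rounded to 4 dp:

0.7106


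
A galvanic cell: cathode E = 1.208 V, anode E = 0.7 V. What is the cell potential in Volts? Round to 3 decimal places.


Standard cell potential: E_cell = E_cathode - E_anode.
E_cell = 1.208 - (0.7)
E_cell = 0.508 V, rounded to 3 dp:

0.508 V


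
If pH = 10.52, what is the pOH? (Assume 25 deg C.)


At 25 deg C, pH + pOH = 14.
pOH = 14 - pH = 14 - 10.52
pOH = 3.48:

3.48


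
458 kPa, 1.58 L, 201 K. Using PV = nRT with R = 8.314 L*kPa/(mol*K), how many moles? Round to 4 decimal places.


PV = nRT, solve for n = PV / (RT).
PV = 458 * 1.58 = 723.64
RT = 8.314 * 201 = 1671.114
n = 723.64 / 1671.114
n = 0.43302851 mol, rounded to 4 dp:

0.4330 mol


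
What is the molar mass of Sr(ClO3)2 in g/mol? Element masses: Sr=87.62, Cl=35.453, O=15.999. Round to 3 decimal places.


M = sum(count * atomic_mass) over atoms.
M = 1*87.62 + 2*35.453 + 6*15.999
M = 87.62 + 70.906 + 95.994
M = 254.52 g/mol, rounded to 3 dp:

254.520 g/mol


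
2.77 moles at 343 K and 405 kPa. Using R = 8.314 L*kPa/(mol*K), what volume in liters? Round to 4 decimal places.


PV = nRT, solve for V = nRT / P.
nRT = 2.77 * 8.314 * 343 = 7899.2145
V = 7899.2145 / 405
V = 19.50423333 L, rounded to 4 dp:

19.5042 L


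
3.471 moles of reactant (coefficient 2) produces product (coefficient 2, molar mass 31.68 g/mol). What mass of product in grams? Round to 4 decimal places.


Use the coefficient ratio to convert reactant moles to product moles, then multiply by the product's molar mass.
moles_P = moles_R * (coeff_P / coeff_R) = 3.471 * (2/2) = 3.471
mass_P = moles_P * M_P = 3.471 * 31.68
mass_P = 109.96128 g, rounded to 4 dp:

109.9613 g


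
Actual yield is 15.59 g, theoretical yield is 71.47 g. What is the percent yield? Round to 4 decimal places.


% yield = 100 * actual / theoretical
% yield = 100 * 15.59 / 71.47
% yield = 21.81334826 %, rounded to 4 dp:

21.8133 %


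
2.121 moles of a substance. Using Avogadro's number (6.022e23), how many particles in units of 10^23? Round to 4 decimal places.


N = n * NA, then divide by 1e23 for the requested units.
N / 1e23 = n * 6.022
N / 1e23 = 2.121 * 6.022
N / 1e23 = 12.772662, rounded to 4 dp:

12.7727


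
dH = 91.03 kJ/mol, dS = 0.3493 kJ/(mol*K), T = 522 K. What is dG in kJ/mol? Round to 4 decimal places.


Gibbs: dG = dH - T*dS (consistent units, dS already in kJ/(mol*K)).
T*dS = 522 * 0.3493 = 182.3346
dG = 91.03 - (182.3346)
dG = -91.3046 kJ/mol, rounded to 4 dp:

-91.3046 kJ/mol


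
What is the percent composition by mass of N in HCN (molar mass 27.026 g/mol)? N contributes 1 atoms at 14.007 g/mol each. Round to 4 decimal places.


pct = 100 * (n_elem * M_elem) / M_total
mass_contribution = 1 * 14.007 = 14.007 g/mol
pct = 100 * 14.007 / 27.026
pct = 51.82786946 %, rounded to 4 dp:

51.8279 %


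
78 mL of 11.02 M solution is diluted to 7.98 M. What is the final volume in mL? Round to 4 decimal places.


Dilution: M1*V1 = M2*V2, solve for V2.
V2 = M1*V1 / M2
V2 = 11.02 * 78 / 7.98
V2 = 859.56 / 7.98
V2 = 107.71428571 mL, rounded to 4 dp:

107.7143 mL


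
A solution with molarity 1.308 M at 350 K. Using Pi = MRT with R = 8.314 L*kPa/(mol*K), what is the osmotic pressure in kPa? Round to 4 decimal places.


Osmotic pressure (van't Hoff): Pi = M*R*T.
RT = 8.314 * 350 = 2909.9
Pi = 1.308 * 2909.9
Pi = 3806.1492 kPa, rounded to 4 dp:

3806.1492 kPa


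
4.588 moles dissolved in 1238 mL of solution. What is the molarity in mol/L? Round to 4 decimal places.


Convert volume to liters: V_L = V_mL / 1000.
V_L = 1238 / 1000 = 1.238 L
M = n / V_L = 4.588 / 1.238
M = 3.70597738 mol/L, rounded to 4 dp:

3.7060 mol/L


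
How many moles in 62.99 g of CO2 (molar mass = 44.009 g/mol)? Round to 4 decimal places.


n = mass / M
n = 62.99 / 44.009
n = 1.43129814 mol, rounded to 4 dp:

1.4313 mol


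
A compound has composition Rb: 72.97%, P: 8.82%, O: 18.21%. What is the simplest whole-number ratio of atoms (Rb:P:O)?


Assume 100 g of compound, divide each mass% by atomic mass to get moles, then normalize by the smallest to get a raw atom ratio.
Moles per 100 g: Rb: 72.97/85.468 = 0.8538, P: 8.82/30.974 = 0.2848, O: 18.21/15.999 = 1.1382
Raw ratio (divide by min = 0.2848): Rb: 2.998, P: 1.0, O: 3.997
Multiply by 1 to clear fractions: Rb: 2.998 ~= 3, P: 1.0 ~= 1, O: 3.997 ~= 4
Reduce by GCD to get the simplest whole-number ratio:

3:1:4


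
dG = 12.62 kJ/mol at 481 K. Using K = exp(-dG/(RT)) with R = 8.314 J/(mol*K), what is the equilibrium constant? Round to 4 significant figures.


dG is in kJ/mol; multiply by 1000 to match R in J/(mol*K).
RT = 8.314 * 481 = 3999.034 J/mol
exponent = -dG*1000 / (RT) = -(12.62*1000) / 3999.034 = -3.15576212
K = exp(-3.15576212)
K = 0.042605918, rounded to 4 significant figures:

0.04261


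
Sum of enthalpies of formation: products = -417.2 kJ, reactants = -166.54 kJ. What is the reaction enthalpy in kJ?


dH_rxn = sum(dH_f products) - sum(dH_f reactants)
dH_rxn = -417.2 - (-166.54)
dH_rxn = -250.66 kJ:

-250.66 kJ


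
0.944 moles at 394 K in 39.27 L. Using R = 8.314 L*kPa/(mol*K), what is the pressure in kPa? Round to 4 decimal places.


PV = nRT, solve for P = nRT / V.
nRT = 0.944 * 8.314 * 394 = 3092.2759
P = 3092.2759 / 39.27
P = 78.74397504 kPa, rounded to 4 dp:

78.7440 kPa


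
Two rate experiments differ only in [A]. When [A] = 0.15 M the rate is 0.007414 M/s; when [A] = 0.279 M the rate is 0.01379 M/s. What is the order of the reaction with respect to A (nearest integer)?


Rate is proportional to [A]^n, so rate2/rate1 = ([A]2/[A]1)^n. Take logs to solve for n.
rate2/rate1 = 0.01379 / 0.007414 = 1.86
[A]2/[A]1 = 0.279 / 0.15 = 1.86
n = ln(1.86) / ln(1.86) = 1.0
Nearest integer order:

1


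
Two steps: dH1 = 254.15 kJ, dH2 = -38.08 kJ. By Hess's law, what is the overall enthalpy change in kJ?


Hess's law: enthalpy is a state function, so add the step enthalpies.
dH_total = dH1 + dH2 = 254.15 + (-38.08)
dH_total = 216.07 kJ:

216.07 kJ


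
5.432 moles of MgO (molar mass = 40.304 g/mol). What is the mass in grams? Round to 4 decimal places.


mass = n * M
mass = 5.432 * 40.304
mass = 218.931328 g, rounded to 4 dp:

218.9313 g


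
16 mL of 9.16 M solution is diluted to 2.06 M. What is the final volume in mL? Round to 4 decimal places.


Dilution: M1*V1 = M2*V2, solve for V2.
V2 = M1*V1 / M2
V2 = 9.16 * 16 / 2.06
V2 = 146.56 / 2.06
V2 = 71.14563107 mL, rounded to 4 dp:

71.1456 mL


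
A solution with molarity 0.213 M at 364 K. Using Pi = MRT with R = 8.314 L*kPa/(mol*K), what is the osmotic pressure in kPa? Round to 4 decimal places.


Osmotic pressure (van't Hoff): Pi = M*R*T.
RT = 8.314 * 364 = 3026.296
Pi = 0.213 * 3026.296
Pi = 644.601048 kPa, rounded to 4 dp:

644.6010 kPa


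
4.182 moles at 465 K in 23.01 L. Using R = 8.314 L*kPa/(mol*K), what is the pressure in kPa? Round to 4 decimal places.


PV = nRT, solve for P = nRT / V.
nRT = 4.182 * 8.314 * 465 = 16167.6538
P = 16167.6538 / 23.01
P = 702.63597566 kPa, rounded to 4 dp:

702.6360 kPa


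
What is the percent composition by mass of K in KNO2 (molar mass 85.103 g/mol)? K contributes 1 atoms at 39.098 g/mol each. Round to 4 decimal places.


pct = 100 * (n_elem * M_elem) / M_total
mass_contribution = 1 * 39.098 = 39.098 g/mol
pct = 100 * 39.098 / 85.103
pct = 45.94197619 %, rounded to 4 dp:

45.9420 %


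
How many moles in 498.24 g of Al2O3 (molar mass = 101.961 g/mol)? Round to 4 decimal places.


n = mass / M
n = 498.24 / 101.961
n = 4.88657428 mol, rounded to 4 dp:

4.8866 mol


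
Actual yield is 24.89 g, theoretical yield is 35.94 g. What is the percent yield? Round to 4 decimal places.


% yield = 100 * actual / theoretical
% yield = 100 * 24.89 / 35.94
% yield = 69.25431274 %, rounded to 4 dp:

69.2543 %


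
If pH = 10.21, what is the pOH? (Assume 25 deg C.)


At 25 deg C, pH + pOH = 14.
pOH = 14 - pH = 14 - 10.21
pOH = 3.79:

3.79


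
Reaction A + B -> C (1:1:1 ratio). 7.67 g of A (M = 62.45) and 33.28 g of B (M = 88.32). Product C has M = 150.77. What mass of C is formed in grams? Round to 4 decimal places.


Find moles of each reactant; the smaller value is the limiting reagent in a 1:1:1 reaction, so moles_C equals moles of the limiter.
n_A = mass_A / M_A = 7.67 / 62.45 = 0.122818 mol
n_B = mass_B / M_B = 33.28 / 88.32 = 0.376812 mol
Limiting reagent: A (smaller), n_limiting = 0.122818 mol
mass_C = n_limiting * M_C = 0.122818 * 150.77
mass_C = 18.51726986 g, rounded to 4 dp:

18.5173 g


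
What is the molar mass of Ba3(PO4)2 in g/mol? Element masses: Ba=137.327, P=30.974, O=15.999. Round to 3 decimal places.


M = sum(count * atomic_mass) over atoms.
M = 3*137.327 + 2*30.974 + 8*15.999
M = 411.981 + 61.948 + 127.992
M = 601.921 g/mol, rounded to 3 dp:

601.921 g/mol


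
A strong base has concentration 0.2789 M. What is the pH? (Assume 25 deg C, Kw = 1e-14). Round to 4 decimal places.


A strong base dissociates completely, so [OH-] equals the given concentration.
pOH = -log10([OH-]) = -log10(0.2789) = 0.554551
pH = 14 - pOH = 14 - 0.554551
pH = 13.445449, rounded to 4 dp:

13.4454


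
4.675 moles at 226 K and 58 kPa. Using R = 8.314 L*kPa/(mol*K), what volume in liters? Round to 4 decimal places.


PV = nRT, solve for V = nRT / P.
nRT = 4.675 * 8.314 * 226 = 8784.1567
V = 8784.1567 / 58
V = 151.45097759 L, rounded to 4 dp:

151.4510 L


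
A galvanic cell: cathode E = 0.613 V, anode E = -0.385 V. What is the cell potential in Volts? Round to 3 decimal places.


Standard cell potential: E_cell = E_cathode - E_anode.
E_cell = 0.613 - (-0.385)
E_cell = 0.998 V, rounded to 3 dp:

0.998 V


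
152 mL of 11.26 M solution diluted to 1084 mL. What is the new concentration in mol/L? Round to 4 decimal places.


Dilution: M1*V1 = M2*V2, solve for M2.
M2 = M1*V1 / V2
M2 = 11.26 * 152 / 1084
M2 = 1711.52 / 1084
M2 = 1.57889299 mol/L, rounded to 4 dp:

1.5789 mol/L


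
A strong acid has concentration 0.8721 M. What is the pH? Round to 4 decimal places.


A strong acid dissociates completely, so [H+] equals the given concentration.
pH = -log10([H+]) = -log10(0.8721)
pH = 0.05943371, rounded to 4 dp:

0.0594


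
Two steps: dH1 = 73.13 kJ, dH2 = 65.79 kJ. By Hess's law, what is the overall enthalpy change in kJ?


Hess's law: enthalpy is a state function, so add the step enthalpies.
dH_total = dH1 + dH2 = 73.13 + (65.79)
dH_total = 138.92 kJ:

138.92 kJ


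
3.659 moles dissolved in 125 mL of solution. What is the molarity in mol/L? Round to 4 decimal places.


Convert volume to liters: V_L = V_mL / 1000.
V_L = 125 / 1000 = 0.125 L
M = n / V_L = 3.659 / 0.125
M = 29.272 mol/L, rounded to 4 dp:

29.2720 mol/L


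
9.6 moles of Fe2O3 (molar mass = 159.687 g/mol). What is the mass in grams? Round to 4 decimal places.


mass = n * M
mass = 9.6 * 159.687
mass = 1532.9952 g, rounded to 4 dp:

1532.9952 g


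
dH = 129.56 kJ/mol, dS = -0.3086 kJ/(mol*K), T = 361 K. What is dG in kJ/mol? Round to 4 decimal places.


Gibbs: dG = dH - T*dS (consistent units, dS already in kJ/(mol*K)).
T*dS = 361 * -0.3086 = -111.4046
dG = 129.56 - (-111.4046)
dG = 240.9646 kJ/mol, rounded to 4 dp:

240.9646 kJ/mol


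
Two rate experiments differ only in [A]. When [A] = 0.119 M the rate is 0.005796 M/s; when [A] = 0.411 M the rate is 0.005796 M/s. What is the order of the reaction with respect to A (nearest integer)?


Rate is proportional to [A]^n, so rate2/rate1 = ([A]2/[A]1)^n. Take logs to solve for n.
rate2/rate1 = 0.005796 / 0.005796 = 1.0
[A]2/[A]1 = 0.411 / 0.119 = 3.4538
n = ln(1.0) / ln(3.4538) = 0.0
Nearest integer order:

0


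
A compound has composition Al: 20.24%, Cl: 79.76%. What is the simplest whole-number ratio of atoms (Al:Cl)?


Assume 100 g of compound, divide each mass% by atomic mass to get moles, then normalize by the smallest to get a raw atom ratio.
Moles per 100 g: Al: 20.24/26.982 = 0.7501, Cl: 79.76/35.453 = 2.2497
Raw ratio (divide by min = 0.7501): Al: 1.0, Cl: 2.999
Multiply by 1 to clear fractions: Al: 1.0 ~= 1, Cl: 2.999 ~= 3
Reduce by GCD to get the simplest whole-number ratio:

1:3


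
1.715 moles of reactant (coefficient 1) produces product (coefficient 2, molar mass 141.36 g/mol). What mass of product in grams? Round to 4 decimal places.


Use the coefficient ratio to convert reactant moles to product moles, then multiply by the product's molar mass.
moles_P = moles_R * (coeff_P / coeff_R) = 1.715 * (2/1) = 3.43
mass_P = moles_P * M_P = 3.43 * 141.36
mass_P = 484.8648 g, rounded to 4 dp:

484.8648 g


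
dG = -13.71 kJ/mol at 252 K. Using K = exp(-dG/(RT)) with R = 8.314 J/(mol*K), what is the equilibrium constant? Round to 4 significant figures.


dG is in kJ/mol; multiply by 1000 to match R in J/(mol*K).
RT = 8.314 * 252 = 2095.128 J/mol
exponent = -dG*1000 / (RT) = -(-13.71*1000) / 2095.128 = 6.54375294
K = exp(6.54375294)
K = 694.88957, rounded to 4 significant figures:

694.9


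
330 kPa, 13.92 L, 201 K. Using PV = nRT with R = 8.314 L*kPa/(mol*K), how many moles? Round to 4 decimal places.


PV = nRT, solve for n = PV / (RT).
PV = 330 * 13.92 = 4593.6
RT = 8.314 * 201 = 1671.114
n = 4593.6 / 1671.114
n = 2.74882504 mol, rounded to 4 dp:

2.7488 mol


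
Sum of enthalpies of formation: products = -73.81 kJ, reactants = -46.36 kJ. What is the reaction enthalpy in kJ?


dH_rxn = sum(dH_f products) - sum(dH_f reactants)
dH_rxn = -73.81 - (-46.36)
dH_rxn = -27.45 kJ:

-27.45 kJ


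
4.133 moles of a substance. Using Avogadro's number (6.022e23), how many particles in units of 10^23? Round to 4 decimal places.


N = n * NA, then divide by 1e23 for the requested units.
N / 1e23 = n * 6.022
N / 1e23 = 4.133 * 6.022
N / 1e23 = 24.888926, rounded to 4 dp:

24.8889


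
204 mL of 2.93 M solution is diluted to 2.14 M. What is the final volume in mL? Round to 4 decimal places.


Dilution: M1*V1 = M2*V2, solve for V2.
V2 = M1*V1 / M2
V2 = 2.93 * 204 / 2.14
V2 = 597.72 / 2.14
V2 = 279.30841121 mL, rounded to 4 dp:

279.3084 mL


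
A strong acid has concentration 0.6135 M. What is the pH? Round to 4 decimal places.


A strong acid dissociates completely, so [H+] equals the given concentration.
pH = -log10([H+]) = -log10(0.6135)
pH = 0.21218543, rounded to 4 dp:

0.2122


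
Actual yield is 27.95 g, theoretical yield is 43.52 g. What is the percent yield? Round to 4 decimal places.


% yield = 100 * actual / theoretical
% yield = 100 * 27.95 / 43.52
% yield = 64.22334559 %, rounded to 4 dp:

64.2233 %


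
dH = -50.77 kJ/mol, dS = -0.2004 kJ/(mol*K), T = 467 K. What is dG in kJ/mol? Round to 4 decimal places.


Gibbs: dG = dH - T*dS (consistent units, dS already in kJ/(mol*K)).
T*dS = 467 * -0.2004 = -93.5868
dG = -50.77 - (-93.5868)
dG = 42.8168 kJ/mol, rounded to 4 dp:

42.8168 kJ/mol


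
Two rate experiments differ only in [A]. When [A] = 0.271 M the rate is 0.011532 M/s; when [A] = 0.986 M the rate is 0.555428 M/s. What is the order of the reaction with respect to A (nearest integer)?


Rate is proportional to [A]^n, so rate2/rate1 = ([A]2/[A]1)^n. Take logs to solve for n.
rate2/rate1 = 0.555428 / 0.011532 = 48.1641
[A]2/[A]1 = 0.986 / 0.271 = 3.6384
n = ln(48.1641) / ln(3.6384) = 3.0
Nearest integer order:

3


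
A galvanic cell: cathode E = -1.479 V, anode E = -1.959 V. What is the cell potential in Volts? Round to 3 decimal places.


Standard cell potential: E_cell = E_cathode - E_anode.
E_cell = -1.479 - (-1.959)
E_cell = 0.48 V, rounded to 3 dp:

0.480 V


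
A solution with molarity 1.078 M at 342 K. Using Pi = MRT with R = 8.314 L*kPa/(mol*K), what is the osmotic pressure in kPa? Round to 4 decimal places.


Osmotic pressure (van't Hoff): Pi = M*R*T.
RT = 8.314 * 342 = 2843.388
Pi = 1.078 * 2843.388
Pi = 3065.172264 kPa, rounded to 4 dp:

3065.1723 kPa


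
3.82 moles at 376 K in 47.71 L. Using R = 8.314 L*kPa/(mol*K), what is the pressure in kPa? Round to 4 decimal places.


PV = nRT, solve for P = nRT / V.
nRT = 3.82 * 8.314 * 376 = 11941.5645
P = 11941.5645 / 47.71
P = 250.29479145 kPa, rounded to 4 dp:

250.2948 kPa


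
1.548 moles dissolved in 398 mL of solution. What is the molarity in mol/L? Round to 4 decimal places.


Convert volume to liters: V_L = V_mL / 1000.
V_L = 398 / 1000 = 0.398 L
M = n / V_L = 1.548 / 0.398
M = 3.88944724 mol/L, rounded to 4 dp:

3.8894 mol/L


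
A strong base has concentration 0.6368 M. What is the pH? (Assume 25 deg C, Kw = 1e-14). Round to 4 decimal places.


A strong base dissociates completely, so [OH-] equals the given concentration.
pOH = -log10([OH-]) = -log10(0.6368) = 0.195997
pH = 14 - pOH = 14 - 0.195997
pH = 13.804003, rounded to 4 dp:

13.8040


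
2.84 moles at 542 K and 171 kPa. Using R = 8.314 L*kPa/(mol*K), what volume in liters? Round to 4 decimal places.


PV = nRT, solve for V = nRT / P.
nRT = 2.84 * 8.314 * 542 = 12797.5739
V = 12797.5739 / 171
V = 74.83961345 L, rounded to 4 dp:

74.8396 L


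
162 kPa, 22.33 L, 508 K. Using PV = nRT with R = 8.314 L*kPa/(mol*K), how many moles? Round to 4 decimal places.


PV = nRT, solve for n = PV / (RT).
PV = 162 * 22.33 = 3617.46
RT = 8.314 * 508 = 4223.512
n = 3617.46 / 4223.512
n = 0.8565052 mol, rounded to 4 dp:

0.8565 mol


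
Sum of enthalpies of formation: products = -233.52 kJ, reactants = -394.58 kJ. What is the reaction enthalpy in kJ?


dH_rxn = sum(dH_f products) - sum(dH_f reactants)
dH_rxn = -233.52 - (-394.58)
dH_rxn = 161.06 kJ:

161.06 kJ


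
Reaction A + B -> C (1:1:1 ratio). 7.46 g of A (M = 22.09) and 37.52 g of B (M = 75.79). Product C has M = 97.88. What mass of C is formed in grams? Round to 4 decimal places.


Find moles of each reactant; the smaller value is the limiting reagent in a 1:1:1 reaction, so moles_C equals moles of the limiter.
n_A = mass_A / M_A = 7.46 / 22.09 = 0.337709 mol
n_B = mass_B / M_B = 37.52 / 75.79 = 0.495052 mol
Limiting reagent: A (smaller), n_limiting = 0.337709 mol
mass_C = n_limiting * M_C = 0.337709 * 97.88
mass_C = 33.05495692 g, rounded to 4 dp:

33.0550 g


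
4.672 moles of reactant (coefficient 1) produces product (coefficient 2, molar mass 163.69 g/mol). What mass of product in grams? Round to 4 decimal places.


Use the coefficient ratio to convert reactant moles to product moles, then multiply by the product's molar mass.
moles_P = moles_R * (coeff_P / coeff_R) = 4.672 * (2/1) = 9.344
mass_P = moles_P * M_P = 9.344 * 163.69
mass_P = 1529.51936 g, rounded to 4 dp:

1529.5194 g


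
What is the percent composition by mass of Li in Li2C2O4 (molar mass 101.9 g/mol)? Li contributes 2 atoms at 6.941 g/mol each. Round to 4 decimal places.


pct = 100 * (n_elem * M_elem) / M_total
mass_contribution = 2 * 6.941 = 13.882 g/mol
pct = 100 * 13.882 / 101.9
pct = 13.62315996 %, rounded to 4 dp:

13.6232 %


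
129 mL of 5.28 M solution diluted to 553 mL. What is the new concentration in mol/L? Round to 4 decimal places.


Dilution: M1*V1 = M2*V2, solve for M2.
M2 = M1*V1 / V2
M2 = 5.28 * 129 / 553
M2 = 681.12 / 553
M2 = 1.23168174 mol/L, rounded to 4 dp:

1.2317 mol/L


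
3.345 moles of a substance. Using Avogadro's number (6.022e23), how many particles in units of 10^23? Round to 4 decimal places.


N = n * NA, then divide by 1e23 for the requested units.
N / 1e23 = n * 6.022
N / 1e23 = 3.345 * 6.022
N / 1e23 = 20.14359, rounded to 4 dp:

20.1436


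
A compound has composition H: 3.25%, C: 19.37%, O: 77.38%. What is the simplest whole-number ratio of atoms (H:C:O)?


Assume 100 g of compound, divide each mass% by atomic mass to get moles, then normalize by the smallest to get a raw atom ratio.
Moles per 100 g: H: 3.25/1.008 = 3.2242, C: 19.37/12.011 = 1.6127, O: 77.38/15.999 = 4.8366
Raw ratio (divide by min = 1.6127): H: 1.999, C: 1.0, O: 2.999
Multiply by 1 to clear fractions: H: 1.999 ~= 2, C: 1.0 ~= 1, O: 2.999 ~= 3
Reduce by GCD to get the simplest whole-number ratio:

2:1:3


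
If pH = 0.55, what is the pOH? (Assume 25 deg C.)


At 25 deg C, pH + pOH = 14.
pOH = 14 - pH = 14 - 0.55
pOH = 13.45:

13.45


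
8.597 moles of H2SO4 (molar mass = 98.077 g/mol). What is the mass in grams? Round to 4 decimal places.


mass = n * M
mass = 8.597 * 98.077
mass = 843.167969 g, rounded to 4 dp:

843.1680 g


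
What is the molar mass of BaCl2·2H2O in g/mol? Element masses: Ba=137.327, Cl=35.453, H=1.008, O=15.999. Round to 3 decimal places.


M = sum(count * atomic_mass) over atoms.
M = 1*137.327 + 2*35.453 + 4*1.008 + 2*15.999
M = 137.327 + 70.906 + 4.032 + 31.998
M = 244.263 g/mol, rounded to 3 dp:

244.263 g/mol


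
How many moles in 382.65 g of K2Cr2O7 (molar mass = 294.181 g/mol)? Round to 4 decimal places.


n = mass / M
n = 382.65 / 294.181
n = 1.30072982 mol, rounded to 4 dp:

1.3007 mol


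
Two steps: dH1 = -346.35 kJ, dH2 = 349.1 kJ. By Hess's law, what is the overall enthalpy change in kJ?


Hess's law: enthalpy is a state function, so add the step enthalpies.
dH_total = dH1 + dH2 = -346.35 + (349.1)
dH_total = 2.75 kJ:

2.75 kJ


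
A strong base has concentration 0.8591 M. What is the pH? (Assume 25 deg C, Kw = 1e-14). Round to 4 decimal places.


A strong base dissociates completely, so [OH-] equals the given concentration.
pOH = -log10([OH-]) = -log10(0.8591) = 0.065956
pH = 14 - pOH = 14 - 0.065956
pH = 13.934044, rounded to 4 dp:

13.9340


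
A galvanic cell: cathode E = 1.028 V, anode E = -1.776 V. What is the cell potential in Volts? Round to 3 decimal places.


Standard cell potential: E_cell = E_cathode - E_anode.
E_cell = 1.028 - (-1.776)
E_cell = 2.804 V, rounded to 3 dp:

2.804 V


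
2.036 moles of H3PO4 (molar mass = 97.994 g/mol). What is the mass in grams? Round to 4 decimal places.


mass = n * M
mass = 2.036 * 97.994
mass = 199.515784 g, rounded to 4 dp:

199.5158 g


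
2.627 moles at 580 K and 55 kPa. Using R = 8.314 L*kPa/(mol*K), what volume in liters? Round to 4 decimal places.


PV = nRT, solve for V = nRT / P.
nRT = 2.627 * 8.314 * 580 = 12667.7092
V = 12667.7092 / 55
V = 230.32198545 L, rounded to 4 dp:

230.3220 L


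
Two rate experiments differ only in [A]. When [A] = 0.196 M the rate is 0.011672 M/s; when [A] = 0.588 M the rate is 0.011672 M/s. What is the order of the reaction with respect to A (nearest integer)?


Rate is proportional to [A]^n, so rate2/rate1 = ([A]2/[A]1)^n. Take logs to solve for n.
rate2/rate1 = 0.011672 / 0.011672 = 1.0
[A]2/[A]1 = 0.588 / 0.196 = 3.0
n = ln(1.0) / ln(3.0) = 0.0
Nearest integer order:

0


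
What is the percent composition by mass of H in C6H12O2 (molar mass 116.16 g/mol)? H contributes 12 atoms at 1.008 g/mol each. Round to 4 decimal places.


pct = 100 * (n_elem * M_elem) / M_total
mass_contribution = 12 * 1.008 = 12.096 g/mol
pct = 100 * 12.096 / 116.16
pct = 10.41322314 %, rounded to 4 dp:

10.4132 %


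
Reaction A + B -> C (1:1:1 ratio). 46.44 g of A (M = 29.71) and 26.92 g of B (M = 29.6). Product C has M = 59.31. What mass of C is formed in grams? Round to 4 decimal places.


Find moles of each reactant; the smaller value is the limiting reagent in a 1:1:1 reaction, so moles_C equals moles of the limiter.
n_A = mass_A / M_A = 46.44 / 29.71 = 1.56311 mol
n_B = mass_B / M_B = 26.92 / 29.6 = 0.909459 mol
Limiting reagent: B (smaller), n_limiting = 0.909459 mol
mass_C = n_limiting * M_C = 0.909459 * 59.31
mass_C = 53.94001329 g, rounded to 4 dp:

53.9400 g


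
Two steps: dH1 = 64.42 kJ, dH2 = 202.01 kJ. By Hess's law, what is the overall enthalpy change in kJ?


Hess's law: enthalpy is a state function, so add the step enthalpies.
dH_total = dH1 + dH2 = 64.42 + (202.01)
dH_total = 266.43 kJ:

266.43 kJ


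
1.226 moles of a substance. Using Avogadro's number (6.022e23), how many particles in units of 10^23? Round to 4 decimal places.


N = n * NA, then divide by 1e23 for the requested units.
N / 1e23 = n * 6.022
N / 1e23 = 1.226 * 6.022
N / 1e23 = 7.382972, rounded to 4 dp:

7.3830


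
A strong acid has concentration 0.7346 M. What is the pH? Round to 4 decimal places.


A strong acid dissociates completely, so [H+] equals the given concentration.
pH = -log10([H+]) = -log10(0.7346)
pH = 0.13394908, rounded to 4 dp:

0.1339


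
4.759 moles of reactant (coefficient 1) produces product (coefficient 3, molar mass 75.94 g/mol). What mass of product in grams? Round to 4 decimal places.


Use the coefficient ratio to convert reactant moles to product moles, then multiply by the product's molar mass.
moles_P = moles_R * (coeff_P / coeff_R) = 4.759 * (3/1) = 14.277
mass_P = moles_P * M_P = 14.277 * 75.94
mass_P = 1084.19538 g, rounded to 4 dp:

1084.1954 g


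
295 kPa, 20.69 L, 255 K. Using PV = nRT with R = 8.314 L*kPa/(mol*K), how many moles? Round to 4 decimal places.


PV = nRT, solve for n = PV / (RT).
PV = 295 * 20.69 = 6103.55
RT = 8.314 * 255 = 2120.07
n = 6103.55 / 2120.07
n = 2.87893796 mol, rounded to 4 dp:

2.8789 mol


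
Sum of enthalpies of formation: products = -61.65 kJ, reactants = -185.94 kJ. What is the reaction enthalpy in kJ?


dH_rxn = sum(dH_f products) - sum(dH_f reactants)
dH_rxn = -61.65 - (-185.94)
dH_rxn = 124.29 kJ:

124.29 kJ


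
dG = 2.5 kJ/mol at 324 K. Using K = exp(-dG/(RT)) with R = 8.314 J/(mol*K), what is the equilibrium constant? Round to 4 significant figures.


dG is in kJ/mol; multiply by 1000 to match R in J/(mol*K).
RT = 8.314 * 324 = 2693.736 J/mol
exponent = -dG*1000 / (RT) = -(2.5*1000) / 2693.736 = -0.92807907
K = exp(-0.92807907)
K = 0.39531235, rounded to 4 significant figures:

0.3953


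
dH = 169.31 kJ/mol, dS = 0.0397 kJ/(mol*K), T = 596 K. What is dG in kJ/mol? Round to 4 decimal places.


Gibbs: dG = dH - T*dS (consistent units, dS already in kJ/(mol*K)).
T*dS = 596 * 0.0397 = 23.6612
dG = 169.31 - (23.6612)
dG = 145.6488 kJ/mol, rounded to 4 dp:

145.6488 kJ/mol


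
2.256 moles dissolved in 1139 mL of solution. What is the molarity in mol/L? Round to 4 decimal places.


Convert volume to liters: V_L = V_mL / 1000.
V_L = 1139 / 1000 = 1.139 L
M = n / V_L = 2.256 / 1.139
M = 1.98068481 mol/L, rounded to 4 dp:

1.9807 mol/L


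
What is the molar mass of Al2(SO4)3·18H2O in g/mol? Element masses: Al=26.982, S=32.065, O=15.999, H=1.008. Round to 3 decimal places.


M = sum(count * atomic_mass) over atoms.
M = 2*26.982 + 3*32.065 + 30*15.999 + 36*1.008
M = 53.964 + 96.195 + 479.97 + 36.288
M = 666.417 g/mol, rounded to 3 dp:

666.417 g/mol


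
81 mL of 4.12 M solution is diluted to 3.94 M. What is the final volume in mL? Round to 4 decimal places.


Dilution: M1*V1 = M2*V2, solve for V2.
V2 = M1*V1 / M2
V2 = 4.12 * 81 / 3.94
V2 = 333.72 / 3.94
V2 = 84.70050761 mL, rounded to 4 dp:

84.7005 mL


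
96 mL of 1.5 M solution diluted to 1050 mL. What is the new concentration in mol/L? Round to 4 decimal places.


Dilution: M1*V1 = M2*V2, solve for M2.
M2 = M1*V1 / V2
M2 = 1.5 * 96 / 1050
M2 = 144.0 / 1050
M2 = 0.13714286 mol/L, rounded to 4 dp:

0.1371 mol/L


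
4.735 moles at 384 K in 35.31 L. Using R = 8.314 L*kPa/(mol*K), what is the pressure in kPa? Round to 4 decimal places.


PV = nRT, solve for P = nRT / V.
nRT = 4.735 * 8.314 * 384 = 15116.8474
P = 15116.8474 / 35.31
P = 428.11802322 kPa, rounded to 4 dp:

428.1180 kPa


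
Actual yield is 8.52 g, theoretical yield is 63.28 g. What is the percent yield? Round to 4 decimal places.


% yield = 100 * actual / theoretical
% yield = 100 * 8.52 / 63.28
% yield = 13.46396966 %, rounded to 4 dp:

13.4640 %


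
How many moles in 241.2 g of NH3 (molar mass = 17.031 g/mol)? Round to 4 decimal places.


n = mass / M
n = 241.2 / 17.031
n = 14.16240972 mol, rounded to 4 dp:

14.1624 mol


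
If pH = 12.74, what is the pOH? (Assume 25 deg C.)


At 25 deg C, pH + pOH = 14.
pOH = 14 - pH = 14 - 12.74
pOH = 1.26:

1.26


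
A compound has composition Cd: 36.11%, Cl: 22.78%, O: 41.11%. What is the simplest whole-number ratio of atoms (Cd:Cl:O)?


Assume 100 g of compound, divide each mass% by atomic mass to get moles, then normalize by the smallest to get a raw atom ratio.
Moles per 100 g: Cd: 36.11/112.414 = 0.3212, Cl: 22.78/35.453 = 0.6425, O: 41.11/15.999 = 2.5695
Raw ratio (divide by min = 0.3212): Cd: 1.0, Cl: 2.0, O: 7.999
Multiply by 1 to clear fractions: Cd: 1.0 ~= 1, Cl: 2.0 ~= 2, O: 7.999 ~= 8
Reduce by GCD to get the simplest whole-number ratio:

1:2:8


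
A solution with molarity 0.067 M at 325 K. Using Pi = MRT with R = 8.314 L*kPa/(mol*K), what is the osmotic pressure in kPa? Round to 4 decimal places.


Osmotic pressure (van't Hoff): Pi = M*R*T.
RT = 8.314 * 325 = 2702.05
Pi = 0.067 * 2702.05
Pi = 181.03735 kPa, rounded to 4 dp:

181.0374 kPa


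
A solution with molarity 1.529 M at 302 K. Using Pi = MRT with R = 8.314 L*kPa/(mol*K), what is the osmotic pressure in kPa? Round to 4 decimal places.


Osmotic pressure (van't Hoff): Pi = M*R*T.
RT = 8.314 * 302 = 2510.828
Pi = 1.529 * 2510.828
Pi = 3839.056012 kPa, rounded to 4 dp:

3839.0560 kPa


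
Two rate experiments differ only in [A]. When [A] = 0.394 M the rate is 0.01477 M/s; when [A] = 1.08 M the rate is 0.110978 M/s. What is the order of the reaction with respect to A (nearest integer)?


Rate is proportional to [A]^n, so rate2/rate1 = ([A]2/[A]1)^n. Take logs to solve for n.
rate2/rate1 = 0.110978 / 0.01477 = 7.5137
[A]2/[A]1 = 1.08 / 0.394 = 2.7411
n = ln(7.5137) / ln(2.7411) = 2.0
Nearest integer order:

2


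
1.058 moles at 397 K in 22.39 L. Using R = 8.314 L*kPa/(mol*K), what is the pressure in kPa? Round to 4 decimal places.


PV = nRT, solve for P = nRT / V.
nRT = 1.058 * 8.314 * 397 = 3492.0962
P = 3492.0962 / 22.39
P = 155.96677981 kPa, rounded to 4 dp:

155.9668 kPa


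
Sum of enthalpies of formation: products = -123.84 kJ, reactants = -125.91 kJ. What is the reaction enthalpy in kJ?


dH_rxn = sum(dH_f products) - sum(dH_f reactants)
dH_rxn = -123.84 - (-125.91)
dH_rxn = 2.07 kJ:

2.07 kJ


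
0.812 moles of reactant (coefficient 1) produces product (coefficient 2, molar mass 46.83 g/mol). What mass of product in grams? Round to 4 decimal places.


Use the coefficient ratio to convert reactant moles to product moles, then multiply by the product's molar mass.
moles_P = moles_R * (coeff_P / coeff_R) = 0.812 * (2/1) = 1.624
mass_P = moles_P * M_P = 1.624 * 46.83
mass_P = 76.05192 g, rounded to 4 dp:

76.0519 g


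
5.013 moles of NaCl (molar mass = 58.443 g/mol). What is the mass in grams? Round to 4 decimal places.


mass = n * M
mass = 5.013 * 58.443
mass = 292.974759 g, rounded to 4 dp:

292.9748 g


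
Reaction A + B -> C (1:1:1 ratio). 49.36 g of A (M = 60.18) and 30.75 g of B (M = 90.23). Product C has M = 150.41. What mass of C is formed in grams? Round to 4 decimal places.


Find moles of each reactant; the smaller value is the limiting reagent in a 1:1:1 reaction, so moles_C equals moles of the limiter.
n_A = mass_A / M_A = 49.36 / 60.18 = 0.820206 mol
n_B = mass_B / M_B = 30.75 / 90.23 = 0.340796 mol
Limiting reagent: B (smaller), n_limiting = 0.340796 mol
mass_C = n_limiting * M_C = 0.340796 * 150.41
mass_C = 51.25912636 g, rounded to 4 dp:

51.2591 g


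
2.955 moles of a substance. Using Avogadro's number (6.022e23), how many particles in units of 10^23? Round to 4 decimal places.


N = n * NA, then divide by 1e23 for the requested units.
N / 1e23 = n * 6.022
N / 1e23 = 2.955 * 6.022
N / 1e23 = 17.79501, rounded to 4 dp:

17.7950


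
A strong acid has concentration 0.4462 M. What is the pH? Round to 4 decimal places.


A strong acid dissociates completely, so [H+] equals the given concentration.
pH = -log10([H+]) = -log10(0.4462)
pH = 0.35047043, rounded to 4 dp:

0.3505


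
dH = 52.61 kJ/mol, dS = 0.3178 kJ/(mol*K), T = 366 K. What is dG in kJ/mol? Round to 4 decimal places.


Gibbs: dG = dH - T*dS (consistent units, dS already in kJ/(mol*K)).
T*dS = 366 * 0.3178 = 116.3148
dG = 52.61 - (116.3148)
dG = -63.7048 kJ/mol, rounded to 4 dp:

-63.7048 kJ/mol


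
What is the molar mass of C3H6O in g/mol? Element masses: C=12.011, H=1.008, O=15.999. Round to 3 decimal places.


M = sum(count * atomic_mass) over atoms.
M = 3*12.011 + 6*1.008 + 1*15.999
M = 36.033 + 6.048 + 15.999
M = 58.08 g/mol, rounded to 3 dp:

58.080 g/mol


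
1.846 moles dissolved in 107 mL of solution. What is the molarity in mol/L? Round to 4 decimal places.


Convert volume to liters: V_L = V_mL / 1000.
V_L = 107 / 1000 = 0.107 L
M = n / V_L = 1.846 / 0.107
M = 17.25233645 mol/L, rounded to 4 dp:

17.2523 mol/L


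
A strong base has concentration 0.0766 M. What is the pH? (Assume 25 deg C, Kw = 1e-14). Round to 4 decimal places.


A strong base dissociates completely, so [OH-] equals the given concentration.
pOH = -log10([OH-]) = -log10(0.0766) = 1.115771
pH = 14 - pOH = 14 - 1.115771
pH = 12.884229, rounded to 4 dp:

12.8842


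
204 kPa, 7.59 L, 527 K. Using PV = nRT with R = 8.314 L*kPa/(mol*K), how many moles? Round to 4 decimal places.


PV = nRT, solve for n = PV / (RT).
PV = 204 * 7.59 = 1548.36
RT = 8.314 * 527 = 4381.478
n = 1548.36 / 4381.478
n = 0.3533876 mol, rounded to 4 dp:

0.3534 mol


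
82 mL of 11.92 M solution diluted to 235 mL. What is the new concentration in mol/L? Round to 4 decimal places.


Dilution: M1*V1 = M2*V2, solve for M2.
M2 = M1*V1 / V2
M2 = 11.92 * 82 / 235
M2 = 977.44 / 235
M2 = 4.15931915 mol/L, rounded to 4 dp:

4.1593 mol/L


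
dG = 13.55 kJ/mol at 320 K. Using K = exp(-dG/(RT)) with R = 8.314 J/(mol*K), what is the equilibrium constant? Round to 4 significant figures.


dG is in kJ/mol; multiply by 1000 to match R in J/(mol*K).
RT = 8.314 * 320 = 2660.48 J/mol
exponent = -dG*1000 / (RT) = -(13.55*1000) / 2660.48 = -5.09306591
K = exp(-5.09306591)
K = 0.0061391689, rounded to 4 significant figures:

0.006139


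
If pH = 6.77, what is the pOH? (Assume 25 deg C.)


At 25 deg C, pH + pOH = 14.
pOH = 14 - pH = 14 - 6.77
pOH = 7.23:

7.23


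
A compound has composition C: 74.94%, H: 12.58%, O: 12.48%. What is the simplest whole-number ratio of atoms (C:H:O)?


Assume 100 g of compound, divide each mass% by atomic mass to get moles, then normalize by the smallest to get a raw atom ratio.
Moles per 100 g: C: 74.94/12.011 = 6.2393, H: 12.58/1.008 = 12.4802, O: 12.48/15.999 = 0.78
Raw ratio (divide by min = 0.78): C: 7.999, H: 15.999, O: 1.0
Multiply by 1 to clear fractions: C: 7.999 ~= 8, H: 15.999 ~= 16, O: 1.0 ~= 1
Reduce by GCD to get the simplest whole-number ratio:

8:16:1


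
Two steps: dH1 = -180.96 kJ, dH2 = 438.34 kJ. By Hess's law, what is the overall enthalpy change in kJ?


Hess's law: enthalpy is a state function, so add the step enthalpies.
dH_total = dH1 + dH2 = -180.96 + (438.34)
dH_total = 257.38 kJ:

257.38 kJ


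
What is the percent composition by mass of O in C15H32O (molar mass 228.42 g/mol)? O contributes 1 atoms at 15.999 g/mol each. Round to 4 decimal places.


pct = 100 * (n_elem * M_elem) / M_total
mass_contribution = 1 * 15.999 = 15.999 g/mol
pct = 100 * 15.999 / 228.42
pct = 7.00420278 %, rounded to 4 dp:

7.0042 %


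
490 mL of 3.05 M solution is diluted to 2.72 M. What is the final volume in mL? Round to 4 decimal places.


Dilution: M1*V1 = M2*V2, solve for V2.
V2 = M1*V1 / M2
V2 = 3.05 * 490 / 2.72
V2 = 1494.5 / 2.72
V2 = 549.44852941 mL, rounded to 4 dp:

549.4485 mL


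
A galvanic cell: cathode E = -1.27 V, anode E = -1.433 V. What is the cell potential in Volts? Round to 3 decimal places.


Standard cell potential: E_cell = E_cathode - E_anode.
E_cell = -1.27 - (-1.433)
E_cell = 0.163 V, rounded to 3 dp:

0.163 V


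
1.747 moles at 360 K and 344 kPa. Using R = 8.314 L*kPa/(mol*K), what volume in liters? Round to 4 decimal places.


PV = nRT, solve for V = nRT / P.
nRT = 1.747 * 8.314 * 360 = 5228.8409
V = 5228.8409 / 344
V = 15.2001189 L, rounded to 4 dp:

15.2001 L


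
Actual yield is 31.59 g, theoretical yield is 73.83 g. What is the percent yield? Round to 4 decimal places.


% yield = 100 * actual / theoretical
% yield = 100 * 31.59 / 73.83
% yield = 42.78748476 %, rounded to 4 dp:

42.7875 %


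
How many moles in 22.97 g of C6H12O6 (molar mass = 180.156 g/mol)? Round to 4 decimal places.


n = mass / M
n = 22.97 / 180.156
n = 0.12750061 mol, rounded to 4 dp:

0.1275 mol


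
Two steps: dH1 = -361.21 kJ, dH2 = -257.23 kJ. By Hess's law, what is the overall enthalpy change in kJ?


Hess's law: enthalpy is a state function, so add the step enthalpies.
dH_total = dH1 + dH2 = -361.21 + (-257.23)
dH_total = -618.44 kJ:

-618.44 kJ


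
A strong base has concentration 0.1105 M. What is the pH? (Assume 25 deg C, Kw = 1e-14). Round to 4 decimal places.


A strong base dissociates completely, so [OH-] equals the given concentration.
pOH = -log10([OH-]) = -log10(0.1105) = 0.956638
pH = 14 - pOH = 14 - 0.956638
pH = 13.043362, rounded to 4 dp:

13.0434


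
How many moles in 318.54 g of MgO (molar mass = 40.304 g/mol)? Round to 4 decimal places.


n = mass / M
n = 318.54 / 40.304
n = 7.9034339 mol, rounded to 4 dp:

7.9034 mol


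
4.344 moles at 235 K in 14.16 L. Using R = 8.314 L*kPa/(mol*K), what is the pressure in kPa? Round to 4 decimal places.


PV = nRT, solve for P = nRT / V.
nRT = 4.344 * 8.314 * 235 = 8487.2638
P = 8487.2638 / 14.16
P = 599.38303672 kPa, rounded to 4 dp:

599.3830 kPa


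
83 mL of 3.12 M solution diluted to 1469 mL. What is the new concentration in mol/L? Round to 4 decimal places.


Dilution: M1*V1 = M2*V2, solve for M2.
M2 = M1*V1 / V2
M2 = 3.12 * 83 / 1469
M2 = 258.96 / 1469
M2 = 0.17628319 mol/L, rounded to 4 dp:

0.1763 mol/L


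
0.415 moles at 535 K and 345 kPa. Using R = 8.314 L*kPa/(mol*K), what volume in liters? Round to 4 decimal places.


PV = nRT, solve for V = nRT / P.
nRT = 0.415 * 8.314 * 535 = 1845.9159
V = 1845.9159 / 345
V = 5.35048087 L, rounded to 4 dp:

5.3505 L


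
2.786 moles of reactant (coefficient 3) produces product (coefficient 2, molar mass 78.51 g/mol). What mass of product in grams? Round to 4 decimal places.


Use the coefficient ratio to convert reactant moles to product moles, then multiply by the product's molar mass.
moles_P = moles_R * (coeff_P / coeff_R) = 2.786 * (2/3) = 1.857333
mass_P = moles_P * M_P = 1.857333 * 78.51
mass_P = 145.81921383 g, rounded to 4 dp:

145.8192 g


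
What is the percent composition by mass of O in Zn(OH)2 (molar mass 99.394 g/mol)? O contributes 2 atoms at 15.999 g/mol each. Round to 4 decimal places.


pct = 100 * (n_elem * M_elem) / M_total
mass_contribution = 2 * 15.999 = 31.998 g/mol
pct = 100 * 31.998 / 99.394
pct = 32.19309013 %, rounded to 4 dp:

32.1931 %


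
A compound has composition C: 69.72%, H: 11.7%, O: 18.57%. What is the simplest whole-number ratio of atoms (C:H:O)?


Assume 100 g of compound, divide each mass% by atomic mass to get moles, then normalize by the smallest to get a raw atom ratio.
Moles per 100 g: C: 69.72/12.011 = 5.8047, H: 11.7/1.008 = 11.6071, O: 18.57/15.999 = 1.1607
Raw ratio (divide by min = 1.1607): C: 5.001, H: 10.0, O: 1.0
Multiply by 1 to clear fractions: C: 5.001 ~= 5, H: 10.0 ~= 10, O: 1.0 ~= 1
Reduce by GCD to get the simplest whole-number ratio:

5:10:1
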